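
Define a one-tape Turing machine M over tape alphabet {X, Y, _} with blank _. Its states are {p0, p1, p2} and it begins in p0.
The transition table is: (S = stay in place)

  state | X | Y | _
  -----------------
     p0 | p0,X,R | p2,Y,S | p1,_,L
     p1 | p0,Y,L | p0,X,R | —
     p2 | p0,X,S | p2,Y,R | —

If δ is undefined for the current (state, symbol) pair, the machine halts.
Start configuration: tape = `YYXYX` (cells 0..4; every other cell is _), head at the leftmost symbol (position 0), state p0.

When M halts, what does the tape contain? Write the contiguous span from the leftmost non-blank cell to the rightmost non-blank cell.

YYXYY

state=p0 head=0 tape=[Y]YXYX_   (p0,Y)→(p2,Y,S)
state=p2 head=0 tape=[Y]YXYX_   (p2,Y)→(p2,Y,R)
state=p2 head=1 tape=Y[Y]XYX_   (p2,Y)→(p2,Y,R)
state=p2 head=2 tape=YY[X]YX_   (p2,X)→(p0,X,S)
state=p0 head=2 tape=YY[X]YX_   (p0,X)→(p0,X,R)
state=p0 head=3 tape=YYX[Y]X_   (p0,Y)→(p2,Y,S)
state=p2 head=3 tape=YYX[Y]X_   (p2,Y)→(p2,Y,R)
state=p2 head=4 tape=YYXY[X]_   (p2,X)→(p0,X,S)
state=p0 head=4 tape=YYXY[X]_   (p0,X)→(p0,X,R)
state=p0 head=5 tape=YYXYX[_]   (p0,_)→(p1,_,L)
state=p1 head=4 tape=YYXY[X]_   (p1,X)→(p0,Y,L)
state=p0 head=3 tape=YYX[Y]Y_   (p0,Y)→(p2,Y,S)
state=p2 head=3 tape=YYX[Y]Y_   (p2,Y)→(p2,Y,R)
state=p2 head=4 tape=YYXY[Y]_   (p2,Y)→(p2,Y,R)
state=p2 head=5 tape=YYXYY[_]
The non-blank tape span at halt is YYXYY.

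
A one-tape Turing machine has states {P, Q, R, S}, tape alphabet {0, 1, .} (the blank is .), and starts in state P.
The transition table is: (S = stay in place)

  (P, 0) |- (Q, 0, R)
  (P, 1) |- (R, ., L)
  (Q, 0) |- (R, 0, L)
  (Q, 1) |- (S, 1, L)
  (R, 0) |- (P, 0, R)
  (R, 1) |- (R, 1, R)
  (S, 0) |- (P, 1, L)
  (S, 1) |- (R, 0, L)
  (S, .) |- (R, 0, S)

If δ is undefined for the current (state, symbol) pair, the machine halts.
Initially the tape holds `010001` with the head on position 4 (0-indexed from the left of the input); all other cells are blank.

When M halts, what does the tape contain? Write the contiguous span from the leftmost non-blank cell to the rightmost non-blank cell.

0.1111

P | 0100[0]1   read 0 → write 0, move R, go to Q
Q | 01000[1]   read 1 → write 1, move L, go to S
S | 0100[0]1   read 0 → write 1, move L, go to P
P | 010[0]11   read 0 → write 0, move R, go to Q
Q | 0100[1]1   read 1 → write 1, move L, go to S
S | 010[0]11   read 0 → write 1, move L, go to P
P | 01[0]111   read 0 → write 0, move R, go to Q
Q | 010[1]11   read 1 → write 1, move L, go to S
S | 01[0]111   read 0 → write 1, move L, go to P
P | 0[1]1111   read 1 → write ., move L, go to R
R | [0].1111   read 0 → write 0, move R, go to P
P | 0[.]1111
The non-blank tape span at halt is 0.1111.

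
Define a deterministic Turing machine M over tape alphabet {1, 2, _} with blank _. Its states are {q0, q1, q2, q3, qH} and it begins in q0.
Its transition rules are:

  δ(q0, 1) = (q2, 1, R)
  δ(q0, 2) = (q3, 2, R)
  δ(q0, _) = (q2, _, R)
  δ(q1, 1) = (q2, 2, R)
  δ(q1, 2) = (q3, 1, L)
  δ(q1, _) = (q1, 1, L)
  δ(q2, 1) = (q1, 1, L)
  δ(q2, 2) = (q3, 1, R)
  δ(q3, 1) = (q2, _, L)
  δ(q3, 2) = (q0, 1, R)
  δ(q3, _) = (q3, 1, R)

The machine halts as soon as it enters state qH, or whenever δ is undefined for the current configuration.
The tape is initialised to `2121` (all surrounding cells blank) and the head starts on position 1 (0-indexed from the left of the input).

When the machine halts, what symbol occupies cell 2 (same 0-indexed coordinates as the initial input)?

1

state=q0 head=1 tape=_2[1]21   (q0,1)→(q2,1,R)
state=q2 head=2 tape=_21[2]1   (q2,2)→(q3,1,R)
state=q3 head=3 tape=_211[1]   (q3,1)→(q2,_,L)
state=q2 head=2 tape=_21[1]_   (q2,1)→(q1,1,L)
state=q1 head=1 tape=_2[1]1_   (q1,1)→(q2,2,R)
state=q2 head=2 tape=_22[1]_   (q2,1)→(q1,1,L)
state=q1 head=1 tape=_2[2]1_   (q1,2)→(q3,1,L)
state=q3 head=0 tape=_[2]11_   (q3,2)→(q0,1,R)
state=q0 head=1 tape=_1[1]1_   (q0,1)→(q2,1,R)
state=q2 head=2 tape=_11[1]_   (q2,1)→(q1,1,L)
state=q1 head=1 tape=_1[1]1_   (q1,1)→(q2,2,R)
state=q2 head=2 tape=_12[1]_   (q2,1)→(q1,1,L)
state=q1 head=1 tape=_1[2]1_   (q1,2)→(q3,1,L)
state=q3 head=0 tape=_[1]11_   (q3,1)→(q2,_,L)
state=q2 head=-1 tape=[_]_11_
Cell 2 holds 1 when M halts.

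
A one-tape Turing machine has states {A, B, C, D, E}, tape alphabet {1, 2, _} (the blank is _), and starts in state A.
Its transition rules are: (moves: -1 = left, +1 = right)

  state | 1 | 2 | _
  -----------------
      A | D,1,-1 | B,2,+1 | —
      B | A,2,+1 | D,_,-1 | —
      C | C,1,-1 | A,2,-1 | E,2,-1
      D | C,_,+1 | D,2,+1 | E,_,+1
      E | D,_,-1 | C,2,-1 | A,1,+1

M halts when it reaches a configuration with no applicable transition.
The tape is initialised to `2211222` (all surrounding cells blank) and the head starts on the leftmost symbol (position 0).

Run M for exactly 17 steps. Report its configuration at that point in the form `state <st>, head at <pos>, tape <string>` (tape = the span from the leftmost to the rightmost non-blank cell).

A | [2]211222   read 2 → write 2, move +1, go to B
B | 2[2]11222   read 2 → write _, move -1, go to D
D | [2]_11222   read 2 → write 2, move +1, go to D
D | 2[_]11222   read _ → write _, move +1, go to E
E | 2_[1]1222   read 1 → write _, move -1, go to D
D | 2[_]_1222   read _ → write _, move +1, go to E
E | 2_[_]1222   read _ → write 1, move +1, go to A
A | 2_1[1]222   read 1 → write 1, move -1, go to D
D | 2_[1]1222   read 1 → write _, move +1, go to C
C | 2__[1]222   read 1 → write 1, move -1, go to C
C | 2_[_]1222   read _ → write 2, move -1, go to E
E | 2[_]21222   read _ → write 1, move +1, go to A
A | 21[2]1222   read 2 → write 2, move +1, go to B
B | 212[1]222   read 1 → write 2, move +1, go to A
A | 2122[2]22   read 2 → write 2, move +1, go to B
B | 21222[2]2   read 2 → write _, move -1, go to D
D | 2122[2]_2   read 2 → write 2, move +1, go to D
D | 21222[_]2
After 17 steps: state D, head at 5, tape 21222_2.

state D, head at 5, tape 21222_2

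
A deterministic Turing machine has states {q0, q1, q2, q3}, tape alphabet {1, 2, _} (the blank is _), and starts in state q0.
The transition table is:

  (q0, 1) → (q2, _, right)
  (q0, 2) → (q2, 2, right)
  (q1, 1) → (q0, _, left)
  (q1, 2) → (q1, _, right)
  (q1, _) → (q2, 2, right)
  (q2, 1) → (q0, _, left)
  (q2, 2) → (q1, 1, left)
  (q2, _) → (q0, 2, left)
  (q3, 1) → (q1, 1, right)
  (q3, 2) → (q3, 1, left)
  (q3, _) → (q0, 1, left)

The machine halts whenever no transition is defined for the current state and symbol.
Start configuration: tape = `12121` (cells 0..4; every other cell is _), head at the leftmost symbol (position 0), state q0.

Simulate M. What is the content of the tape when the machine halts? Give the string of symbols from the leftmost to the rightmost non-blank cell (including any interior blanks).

state=q0 head=0 tape=[1]2121   (q0,1)→(q2,_,right)
state=q2 head=1 tape=_[2]121   (q2,2)→(q1,1,left)
state=q1 head=0 tape=[_]1121   (q1,_)→(q2,2,right)
state=q2 head=1 tape=2[1]121   (q2,1)→(q0,_,left)
state=q0 head=0 tape=[2]_121   (q0,2)→(q2,2,right)
state=q2 head=1 tape=2[_]121   (q2,_)→(q0,2,left)
state=q0 head=0 tape=[2]2121   (q0,2)→(q2,2,right)
state=q2 head=1 tape=2[2]121   (q2,2)→(q1,1,left)
state=q1 head=0 tape=[2]1121   (q1,2)→(q1,_,right)
state=q1 head=1 tape=_[1]121   (q1,1)→(q0,_,left)
state=q0 head=0 tape=[_]_121
The non-blank tape span at halt is 121.

121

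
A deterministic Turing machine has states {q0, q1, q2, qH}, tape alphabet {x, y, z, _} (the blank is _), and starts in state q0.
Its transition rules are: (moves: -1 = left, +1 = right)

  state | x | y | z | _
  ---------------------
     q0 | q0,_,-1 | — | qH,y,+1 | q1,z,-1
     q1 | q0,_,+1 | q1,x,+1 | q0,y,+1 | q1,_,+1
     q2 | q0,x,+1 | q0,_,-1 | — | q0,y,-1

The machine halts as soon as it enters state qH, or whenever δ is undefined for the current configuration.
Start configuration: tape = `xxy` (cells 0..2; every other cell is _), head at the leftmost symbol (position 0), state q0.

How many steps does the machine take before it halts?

8

q0 | __[x]xy   read x → write _, move -1, go to q0
q0 | _[_]_xy   read _ → write z, move -1, go to q1
q1 | [_]z_xy   read _ → write _, move +1, go to q1
q1 | _[z]_xy   read z → write y, move +1, go to q0
q0 | _y[_]xy   read _ → write z, move -1, go to q1
q1 | _[y]zxy   read y → write x, move +1, go to q1
q1 | _x[z]xy   read z → write y, move +1, go to q0
q0 | _xy[x]y   read x → write _, move -1, go to q0
q0 | _x[y]_y
M halts after 8 transitions.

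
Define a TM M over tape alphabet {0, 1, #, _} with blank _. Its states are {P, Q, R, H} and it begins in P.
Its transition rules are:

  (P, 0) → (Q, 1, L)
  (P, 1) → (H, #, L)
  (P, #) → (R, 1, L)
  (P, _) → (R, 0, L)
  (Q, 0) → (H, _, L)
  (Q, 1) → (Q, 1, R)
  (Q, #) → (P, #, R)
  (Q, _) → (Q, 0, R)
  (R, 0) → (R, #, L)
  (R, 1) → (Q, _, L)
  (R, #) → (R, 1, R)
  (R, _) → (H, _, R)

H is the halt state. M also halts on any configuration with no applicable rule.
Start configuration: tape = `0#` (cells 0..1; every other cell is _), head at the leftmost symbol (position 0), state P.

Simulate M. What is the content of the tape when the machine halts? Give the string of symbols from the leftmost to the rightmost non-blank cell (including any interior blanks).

01__#

P | _[0]#__   read 0 → write 1, move L, go to Q
Q | [_]1#__   read _ → write 0, move R, go to Q
Q | 0[1]#__   read 1 → write 1, move R, go to Q
Q | 01[#]__   read # → write #, move R, go to P
P | 01#[_]_   read _ → write 0, move L, go to R
R | 01[#]0_   read # → write 1, move R, go to R
R | 011[0]_   read 0 → write #, move L, go to R
R | 01[1]#_   read 1 → write _, move L, go to Q
Q | 0[1]_#_   read 1 → write 1, move R, go to Q
Q | 01[_]#_   read _ → write 0, move R, go to Q
Q | 010[#]_   read # → write #, move R, go to P
P | 010#[_]   read _ → write 0, move L, go to R
R | 010[#]0   read # → write 1, move R, go to R
R | 0101[0]   read 0 → write #, move L, go to R
R | 010[1]#   read 1 → write _, move L, go to Q
Q | 01[0]_#   read 0 → write _, move L, go to H
H | 0[1]__#
The non-blank tape span at halt is 01__#.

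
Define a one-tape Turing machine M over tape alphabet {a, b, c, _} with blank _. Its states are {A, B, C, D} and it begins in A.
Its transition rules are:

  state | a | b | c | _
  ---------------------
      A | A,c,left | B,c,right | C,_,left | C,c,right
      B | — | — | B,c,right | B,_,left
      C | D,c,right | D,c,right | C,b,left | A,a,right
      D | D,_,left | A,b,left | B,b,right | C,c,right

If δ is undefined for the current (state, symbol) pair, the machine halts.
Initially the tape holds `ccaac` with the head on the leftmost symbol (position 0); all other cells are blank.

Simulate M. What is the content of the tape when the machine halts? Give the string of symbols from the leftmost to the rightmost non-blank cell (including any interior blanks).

acccb_ac

state=A head=0 tape=___[c]caac   (A,c)→(C,_,left)
state=C head=-1 tape=__[_]_caac   (C,_)→(A,a,right)
state=A head=0 tape=__a[_]caac   (A,_)→(C,c,right)
state=C head=1 tape=__ac[c]aac   (C,c)→(C,b,left)
state=C head=0 tape=__a[c]baac   (C,c)→(C,b,left)
state=C head=-1 tape=__[a]bbaac   (C,a)→(D,c,right)
state=D head=0 tape=__c[b]baac   (D,b)→(A,b,left)
state=A head=-1 tape=__[c]bbaac   (A,c)→(C,_,left)
state=C head=-2 tape=_[_]_bbaac   (C,_)→(A,a,right)
state=A head=-1 tape=_a[_]bbaac   (A,_)→(C,c,right)
state=C head=0 tape=_ac[b]baac   (C,b)→(D,c,right)
state=D head=1 tape=_acc[b]aac   (D,b)→(A,b,left)
state=A head=0 tape=_ac[c]baac   (A,c)→(C,_,left)
state=C head=-1 tape=_a[c]_baac   (C,c)→(C,b,left)
state=C head=-2 tape=_[a]b_baac   (C,a)→(D,c,right)
state=D head=-1 tape=_c[b]_baac   (D,b)→(A,b,left)
state=A head=-2 tape=_[c]b_baac   (A,c)→(C,_,left)
state=C head=-3 tape=[_]_b_baac   (C,_)→(A,a,right)
state=A head=-2 tape=a[_]b_baac   (A,_)→(C,c,right)
state=C head=-1 tape=ac[b]_baac   (C,b)→(D,c,right)
state=D head=0 tape=acc[_]baac   (D,_)→(C,c,right)
state=C head=1 tape=accc[b]aac   (C,b)→(D,c,right)
state=D head=2 tape=acccc[a]ac   (D,a)→(D,_,left)
state=D head=1 tape=accc[c]_ac   (D,c)→(B,b,right)
state=B head=2 tape=acccb[_]ac   (B,_)→(B,_,left)
state=B head=1 tape=accc[b]_ac
The non-blank tape span at halt is acccb_ac.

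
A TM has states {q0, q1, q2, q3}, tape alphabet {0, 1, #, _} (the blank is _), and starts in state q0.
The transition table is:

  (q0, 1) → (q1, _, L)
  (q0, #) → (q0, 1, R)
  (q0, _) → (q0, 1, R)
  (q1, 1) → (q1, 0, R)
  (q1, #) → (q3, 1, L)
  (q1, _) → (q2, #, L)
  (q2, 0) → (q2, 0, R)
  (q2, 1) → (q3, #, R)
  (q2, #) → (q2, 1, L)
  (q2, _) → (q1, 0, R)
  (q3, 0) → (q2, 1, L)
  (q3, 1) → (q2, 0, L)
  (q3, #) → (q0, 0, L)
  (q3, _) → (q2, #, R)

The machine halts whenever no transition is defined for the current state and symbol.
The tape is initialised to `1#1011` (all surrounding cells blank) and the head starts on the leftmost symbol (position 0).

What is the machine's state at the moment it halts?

q0

q0 | ___[1]#1011   read 1 → write _, move L, go to q1
q1 | __[_]_#1011   read _ → write #, move L, go to q2
q2 | _[_]#_#1011   read _ → write 0, move R, go to q1
q1 | _0[#]_#1011   read # → write 1, move L, go to q3
q3 | _[0]1_#1011   read 0 → write 1, move L, go to q2
q2 | [_]11_#1011   read _ → write 0, move R, go to q1
q1 | 0[1]1_#1011   read 1 → write 0, move R, go to q1
q1 | 00[1]_#1011   read 1 → write 0, move R, go to q1
q1 | 000[_]#1011   read _ → write #, move L, go to q2
q2 | 00[0]##1011   read 0 → write 0, move R, go to q2
q2 | 000[#]#1011   read # → write 1, move L, go to q2
q2 | 00[0]1#1011   read 0 → write 0, move R, go to q2
q2 | 000[1]#1011   read 1 → write #, move R, go to q3
q3 | 000#[#]1011   read # → write 0, move L, go to q0
q0 | 000[#]01011   read # → write 1, move R, go to q0
q0 | 0001[0]1011
No transition is defined for (q0, 0); M halts in state q0.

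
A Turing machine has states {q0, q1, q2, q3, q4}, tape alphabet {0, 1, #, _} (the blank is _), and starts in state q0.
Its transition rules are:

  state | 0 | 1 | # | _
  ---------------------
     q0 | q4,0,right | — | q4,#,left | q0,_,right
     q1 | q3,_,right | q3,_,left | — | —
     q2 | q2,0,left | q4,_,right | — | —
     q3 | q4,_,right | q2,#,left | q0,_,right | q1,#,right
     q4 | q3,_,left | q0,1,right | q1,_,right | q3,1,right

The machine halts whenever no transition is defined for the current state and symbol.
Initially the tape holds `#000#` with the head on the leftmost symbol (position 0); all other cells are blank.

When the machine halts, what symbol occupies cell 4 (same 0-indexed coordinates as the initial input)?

q0 | _[#]000#_   read # → write #, move left, go to q4
q4 | [_]#000#_   read _ → write 1, move right, go to q3
q3 | 1[#]000#_   read # → write _, move right, go to q0
q0 | 1_[0]00#_   read 0 → write 0, move right, go to q4
q4 | 1_0[0]0#_   read 0 → write _, move left, go to q3
q3 | 1_[0]_0#_   read 0 → write _, move right, go to q4
q4 | 1__[_]0#_   read _ → write 1, move right, go to q3
q3 | 1__1[0]#_   read 0 → write _, move right, go to q4
q4 | 1__1_[#]_   read # → write _, move right, go to q1
q1 | 1__1__[_]
Cell 4 holds _ when M halts.

_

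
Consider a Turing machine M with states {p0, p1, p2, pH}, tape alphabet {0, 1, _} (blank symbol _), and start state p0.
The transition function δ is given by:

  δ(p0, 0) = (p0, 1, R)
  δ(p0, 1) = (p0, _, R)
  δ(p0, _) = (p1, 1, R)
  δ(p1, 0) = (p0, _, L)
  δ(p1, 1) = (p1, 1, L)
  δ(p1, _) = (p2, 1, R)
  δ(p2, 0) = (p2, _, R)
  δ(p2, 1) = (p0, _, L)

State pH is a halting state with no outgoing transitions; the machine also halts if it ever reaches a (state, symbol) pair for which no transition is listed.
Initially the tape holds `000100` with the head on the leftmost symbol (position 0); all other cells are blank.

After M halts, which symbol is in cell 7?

1

p0 | [0]00100___   read 0 → write 1, move R, go to p0
p0 | 1[0]0100___   read 0 → write 1, move R, go to p0
p0 | 11[0]100___   read 0 → write 1, move R, go to p0
p0 | 111[1]00___   read 1 → write _, move R, go to p0
p0 | 111_[0]0___   read 0 → write 1, move R, go to p0
p0 | 111_1[0]___   read 0 → write 1, move R, go to p0
p0 | 111_11[_]__   read _ → write 1, move R, go to p1
p1 | 111_111[_]_   read _ → write 1, move R, go to p2
p2 | 111_1111[_]
Cell 7 holds 1 when M halts.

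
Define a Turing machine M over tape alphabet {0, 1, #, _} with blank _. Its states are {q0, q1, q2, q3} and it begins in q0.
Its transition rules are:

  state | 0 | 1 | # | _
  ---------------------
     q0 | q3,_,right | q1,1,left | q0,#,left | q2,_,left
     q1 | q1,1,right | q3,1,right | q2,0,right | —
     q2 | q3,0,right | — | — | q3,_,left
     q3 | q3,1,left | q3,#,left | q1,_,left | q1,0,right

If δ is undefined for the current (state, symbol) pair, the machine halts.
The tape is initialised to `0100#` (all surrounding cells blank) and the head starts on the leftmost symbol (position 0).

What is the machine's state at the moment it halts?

q0 | __[0]100#   read 0 → write _, move right, go to q3
q3 | ___[1]00#   read 1 → write #, move left, go to q3
q3 | __[_]#00#   read _ → write 0, move right, go to q1
q1 | __0[#]00#   read # → write 0, move right, go to q2
q2 | __00[0]0#   read 0 → write 0, move right, go to q3
q3 | __000[0]#   read 0 → write 1, move left, go to q3
q3 | __00[0]1#   read 0 → write 1, move left, go to q3
q3 | __0[0]11#   read 0 → write 1, move left, go to q3
q3 | __[0]111#   read 0 → write 1, move left, go to q3
q3 | _[_]1111#   read _ → write 0, move right, go to q1
q1 | _0[1]111#   read 1 → write 1, move right, go to q3
q3 | _01[1]11#   read 1 → write #, move left, go to q3
q3 | _0[1]#11#   read 1 → write #, move left, go to q3
q3 | _[0]##11#   read 0 → write 1, move left, go to q3
q3 | [_]1##11#   read _ → write 0, move right, go to q1
q1 | 0[1]##11#   read 1 → write 1, move right, go to q3
q3 | 01[#]#11#   read # → write _, move left, go to q1
q1 | 0[1]_#11#   read 1 → write 1, move right, go to q3
q3 | 01[_]#11#   read _ → write 0, move right, go to q1
q1 | 010[#]11#   read # → write 0, move right, go to q2
q2 | 0100[1]1#
No transition is defined for (q2, 1); M halts in state q2.

q2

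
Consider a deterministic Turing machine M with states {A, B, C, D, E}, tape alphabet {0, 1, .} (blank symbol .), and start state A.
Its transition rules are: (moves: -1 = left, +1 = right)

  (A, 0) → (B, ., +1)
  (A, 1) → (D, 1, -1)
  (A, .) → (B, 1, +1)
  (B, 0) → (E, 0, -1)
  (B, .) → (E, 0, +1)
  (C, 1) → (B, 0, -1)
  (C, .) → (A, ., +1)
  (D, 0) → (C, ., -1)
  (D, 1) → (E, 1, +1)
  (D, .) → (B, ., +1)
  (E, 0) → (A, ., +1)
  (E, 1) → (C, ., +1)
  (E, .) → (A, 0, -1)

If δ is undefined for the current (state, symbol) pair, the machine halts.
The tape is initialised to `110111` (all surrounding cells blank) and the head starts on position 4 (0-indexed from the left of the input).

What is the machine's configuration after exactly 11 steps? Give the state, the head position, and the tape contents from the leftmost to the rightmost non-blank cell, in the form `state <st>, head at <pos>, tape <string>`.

A | 1101[1]1...   read 1 → write 1, move -1, go to D
D | 110[1]11...   read 1 → write 1, move +1, go to E
E | 1101[1]1...   read 1 → write ., move +1, go to C
C | 1101.[1]...   read 1 → write 0, move -1, go to B
B | 1101[.]0...   read . → write 0, move +1, go to E
E | 11010[0]...   read 0 → write ., move +1, go to A
A | 11010.[.]..   read . → write 1, move +1, go to B
B | 11010.1[.].   read . → write 0, move +1, go to E
E | 11010.10[.]   read . → write 0, move -1, go to A
A | 11010.1[0]0   read 0 → write ., move +1, go to B
B | 11010.1.[0]   read 0 → write 0, move -1, go to E
E | 11010.1[.]0
After 11 steps: state E, head at 7, tape 11010.1.0.

state E, head at 7, tape 11010.1.0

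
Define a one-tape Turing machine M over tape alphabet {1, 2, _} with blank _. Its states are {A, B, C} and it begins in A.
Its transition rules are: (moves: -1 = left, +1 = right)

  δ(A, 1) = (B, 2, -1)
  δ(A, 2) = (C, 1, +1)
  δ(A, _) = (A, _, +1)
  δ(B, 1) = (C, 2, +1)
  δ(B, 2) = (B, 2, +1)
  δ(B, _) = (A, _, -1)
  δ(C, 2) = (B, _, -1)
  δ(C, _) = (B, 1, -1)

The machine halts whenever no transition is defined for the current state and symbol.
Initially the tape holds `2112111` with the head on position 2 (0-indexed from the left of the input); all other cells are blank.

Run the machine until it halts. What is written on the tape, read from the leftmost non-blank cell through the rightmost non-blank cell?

state=A head=2 tape=21[1]2111   (A,1)→(B,2,-1)
state=B head=1 tape=2[1]22111   (B,1)→(C,2,+1)
state=C head=2 tape=22[2]2111   (C,2)→(B,_,-1)
state=B head=1 tape=2[2]_2111   (B,2)→(B,2,+1)
state=B head=2 tape=22[_]2111   (B,_)→(A,_,-1)
state=A head=1 tape=2[2]_2111   (A,2)→(C,1,+1)
state=C head=2 tape=21[_]2111   (C,_)→(B,1,-1)
state=B head=1 tape=2[1]12111   (B,1)→(C,2,+1)
state=C head=2 tape=22[1]2111
The non-blank tape span at halt is 2212111.

2212111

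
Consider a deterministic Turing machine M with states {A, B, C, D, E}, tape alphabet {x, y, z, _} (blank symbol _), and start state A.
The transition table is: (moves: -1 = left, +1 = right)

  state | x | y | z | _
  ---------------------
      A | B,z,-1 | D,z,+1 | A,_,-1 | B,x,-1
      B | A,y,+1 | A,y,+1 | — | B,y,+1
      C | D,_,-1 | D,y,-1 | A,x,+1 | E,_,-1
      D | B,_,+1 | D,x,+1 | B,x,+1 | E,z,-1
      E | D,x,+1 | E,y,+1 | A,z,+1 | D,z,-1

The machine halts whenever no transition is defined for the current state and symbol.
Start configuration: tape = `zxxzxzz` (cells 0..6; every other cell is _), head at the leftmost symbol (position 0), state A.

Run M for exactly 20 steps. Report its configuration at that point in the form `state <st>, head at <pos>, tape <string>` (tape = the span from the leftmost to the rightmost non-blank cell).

state B, head at -4, tape x___xxzxzz

A | ____[z]xxzxzz   read z → write _, move -1, go to A
A | ___[_]_xxzxzz   read _ → write x, move -1, go to B
B | __[_]x_xxzxzz   read _ → write y, move +1, go to B
B | __y[x]_xxzxzz   read x → write y, move +1, go to A
A | __yy[_]xxzxzz   read _ → write x, move -1, go to B
B | __y[y]xxxzxzz   read y → write y, move +1, go to A
A | __yy[x]xxzxzz   read x → write z, move -1, go to B
B | __y[y]zxxzxzz   read y → write y, move +1, go to A
A | __yy[z]xxzxzz   read z → write _, move -1, go to A
A | __y[y]_xxzxzz   read y → write z, move +1, go to D
D | __yz[_]xxzxzz   read _ → write z, move -1, go to E
E | __y[z]zxxzxzz   read z → write z, move +1, go to A
A | __yz[z]xxzxzz   read z → write _, move -1, go to A
A | __y[z]_xxzxzz   read z → write _, move -1, go to A
A | __[y]__xxzxzz   read y → write z, move +1, go to D
D | __z[_]_xxzxzz   read _ → write z, move -1, go to E
E | __[z]z_xxzxzz   read z → write z, move +1, go to A
A | __z[z]_xxzxzz   read z → write _, move -1, go to A
A | __[z]__xxzxzz   read z → write _, move -1, go to A
A | _[_]___xxzxzz   read _ → write x, move -1, go to B
B | [_]x___xxzxzz
After 20 steps: state B, head at -4, tape x___xxzxzz.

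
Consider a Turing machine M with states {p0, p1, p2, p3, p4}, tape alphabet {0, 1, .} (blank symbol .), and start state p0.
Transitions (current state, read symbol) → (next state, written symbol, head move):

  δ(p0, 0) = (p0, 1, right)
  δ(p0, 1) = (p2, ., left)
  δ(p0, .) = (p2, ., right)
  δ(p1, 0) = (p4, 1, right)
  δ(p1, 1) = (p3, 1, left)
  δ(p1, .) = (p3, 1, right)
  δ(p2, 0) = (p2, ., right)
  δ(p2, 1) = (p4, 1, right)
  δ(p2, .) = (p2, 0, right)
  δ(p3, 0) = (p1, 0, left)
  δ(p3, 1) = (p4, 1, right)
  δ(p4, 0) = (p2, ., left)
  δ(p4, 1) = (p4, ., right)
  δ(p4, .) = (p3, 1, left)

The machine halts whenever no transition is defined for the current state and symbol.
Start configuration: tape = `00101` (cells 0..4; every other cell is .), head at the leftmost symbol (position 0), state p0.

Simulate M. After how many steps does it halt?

state=p0 head=0 tape=[0]0101..   (p0,0)→(p0,1,right)
state=p0 head=1 tape=1[0]101..   (p0,0)→(p0,1,right)
state=p0 head=2 tape=11[1]01..   (p0,1)→(p2,.,left)
state=p2 head=1 tape=1[1].01..   (p2,1)→(p4,1,right)
state=p4 head=2 tape=11[.]01..   (p4,.)→(p3,1,left)
state=p3 head=1 tape=1[1]101..   (p3,1)→(p4,1,right)
state=p4 head=2 tape=11[1]01..   (p4,1)→(p4,.,right)
state=p4 head=3 tape=11.[0]1..   (p4,0)→(p2,.,left)
state=p2 head=2 tape=11[.].1..   (p2,.)→(p2,0,right)
state=p2 head=3 tape=110[.]1..   (p2,.)→(p2,0,right)
state=p2 head=4 tape=1100[1]..   (p2,1)→(p4,1,right)
state=p4 head=5 tape=11001[.].   (p4,.)→(p3,1,left)
state=p3 head=4 tape=1100[1]1.   (p3,1)→(p4,1,right)
state=p4 head=5 tape=11001[1].   (p4,1)→(p4,.,right)
state=p4 head=6 tape=11001.[.]   (p4,.)→(p3,1,left)
state=p3 head=5 tape=11001[.]1
M halts after 15 transitions.

15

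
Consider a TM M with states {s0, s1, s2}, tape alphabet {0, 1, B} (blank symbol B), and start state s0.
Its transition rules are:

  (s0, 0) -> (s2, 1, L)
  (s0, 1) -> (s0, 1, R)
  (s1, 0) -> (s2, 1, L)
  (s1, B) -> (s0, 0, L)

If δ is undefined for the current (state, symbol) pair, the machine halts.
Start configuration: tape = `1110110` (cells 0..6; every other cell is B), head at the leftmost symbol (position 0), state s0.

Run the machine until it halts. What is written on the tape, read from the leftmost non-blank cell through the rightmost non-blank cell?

state=s0 head=0 tape=[1]110110   (s0,1)→(s0,1,R)
state=s0 head=1 tape=1[1]10110   (s0,1)→(s0,1,R)
state=s0 head=2 tape=11[1]0110   (s0,1)→(s0,1,R)
state=s0 head=3 tape=111[0]110   (s0,0)→(s2,1,L)
state=s2 head=2 tape=11[1]1110
The non-blank tape span at halt is 1111110.

1111110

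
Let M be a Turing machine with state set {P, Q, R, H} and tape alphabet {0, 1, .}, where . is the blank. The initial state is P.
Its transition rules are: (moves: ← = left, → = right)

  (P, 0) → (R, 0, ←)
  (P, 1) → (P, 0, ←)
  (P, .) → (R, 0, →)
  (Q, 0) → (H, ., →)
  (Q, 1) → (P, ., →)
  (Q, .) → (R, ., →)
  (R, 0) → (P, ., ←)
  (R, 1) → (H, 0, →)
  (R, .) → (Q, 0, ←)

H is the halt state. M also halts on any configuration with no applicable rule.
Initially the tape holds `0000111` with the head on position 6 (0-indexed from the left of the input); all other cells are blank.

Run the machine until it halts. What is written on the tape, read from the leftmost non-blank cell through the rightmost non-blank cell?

00.0000

P | .000011[1]   read 1 → write 0, move ←, go to P
P | .00001[1]0   read 1 → write 0, move ←, go to P
P | .0000[1]00   read 1 → write 0, move ←, go to P
P | .000[0]000   read 0 → write 0, move ←, go to R
R | .00[0]0000   read 0 → write ., move ←, go to P
P | .0[0].0000   read 0 → write 0, move ←, go to R
R | .[0]0.0000   read 0 → write ., move ←, go to P
P | [.].0.0000   read . → write 0, move →, go to R
R | 0[.]0.0000   read . → write 0, move ←, go to Q
Q | [0]00.0000   read 0 → write ., move →, go to H
H | .[0]0.0000
The non-blank tape span at halt is 00.0000.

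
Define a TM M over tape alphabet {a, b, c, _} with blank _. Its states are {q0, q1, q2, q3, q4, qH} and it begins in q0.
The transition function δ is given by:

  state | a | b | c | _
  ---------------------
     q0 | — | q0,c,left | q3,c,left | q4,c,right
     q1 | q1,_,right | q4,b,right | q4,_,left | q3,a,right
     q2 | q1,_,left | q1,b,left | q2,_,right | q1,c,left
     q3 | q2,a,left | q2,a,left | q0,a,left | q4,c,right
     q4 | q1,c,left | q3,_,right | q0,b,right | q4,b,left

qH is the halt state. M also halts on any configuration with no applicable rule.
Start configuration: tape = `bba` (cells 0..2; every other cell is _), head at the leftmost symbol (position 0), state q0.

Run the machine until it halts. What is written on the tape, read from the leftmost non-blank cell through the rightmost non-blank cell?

state=q0 head=0 tape=__[b]ba   (q0,b)→(q0,c,left)
state=q0 head=-1 tape=_[_]cba   (q0,_)→(q4,c,right)
state=q4 head=0 tape=_c[c]ba   (q4,c)→(q0,b,right)
state=q0 head=1 tape=_cb[b]a   (q0,b)→(q0,c,left)
state=q0 head=0 tape=_c[b]ca   (q0,b)→(q0,c,left)
state=q0 head=-1 tape=_[c]cca   (q0,c)→(q3,c,left)
state=q3 head=-2 tape=[_]ccca   (q3,_)→(q4,c,right)
state=q4 head=-1 tape=c[c]cca   (q4,c)→(q0,b,right)
state=q0 head=0 tape=cb[c]ca   (q0,c)→(q3,c,left)
state=q3 head=-1 tape=c[b]cca   (q3,b)→(q2,a,left)
state=q2 head=-2 tape=[c]acca   (q2,c)→(q2,_,right)
state=q2 head=-1 tape=_[a]cca   (q2,a)→(q1,_,left)
state=q1 head=-2 tape=[_]_cca   (q1,_)→(q3,a,right)
state=q3 head=-1 tape=a[_]cca   (q3,_)→(q4,c,right)
state=q4 head=0 tape=ac[c]ca   (q4,c)→(q0,b,right)
state=q0 head=1 tape=acb[c]a   (q0,c)→(q3,c,left)
state=q3 head=0 tape=ac[b]ca   (q3,b)→(q2,a,left)
state=q2 head=-1 tape=a[c]aca   (q2,c)→(q2,_,right)
state=q2 head=0 tape=a_[a]ca   (q2,a)→(q1,_,left)
state=q1 head=-1 tape=a[_]_ca   (q1,_)→(q3,a,right)
state=q3 head=0 tape=aa[_]ca   (q3,_)→(q4,c,right)
state=q4 head=1 tape=aac[c]a   (q4,c)→(q0,b,right)
state=q0 head=2 tape=aacb[a]
The non-blank tape span at halt is aacba.

aacba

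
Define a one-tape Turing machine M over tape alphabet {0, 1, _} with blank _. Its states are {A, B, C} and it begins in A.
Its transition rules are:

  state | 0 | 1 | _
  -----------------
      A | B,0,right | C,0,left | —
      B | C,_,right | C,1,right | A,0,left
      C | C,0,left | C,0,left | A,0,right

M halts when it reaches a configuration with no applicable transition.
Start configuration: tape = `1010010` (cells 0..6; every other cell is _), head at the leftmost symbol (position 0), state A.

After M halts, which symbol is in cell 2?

0

state=A head=0 tape=__[1]010010__   (A,1)→(C,0,left)
state=C head=-1 tape=_[_]0010010__   (C,_)→(A,0,right)
state=A head=0 tape=_0[0]010010__   (A,0)→(B,0,right)
state=B head=1 tape=_00[0]10010__   (B,0)→(C,_,right)
state=C head=2 tape=_00_[1]0010__   (C,1)→(C,0,left)
state=C head=1 tape=_00[_]00010__   (C,_)→(A,0,right)
state=A head=2 tape=_000[0]0010__   (A,0)→(B,0,right)
state=B head=3 tape=_0000[0]010__   (B,0)→(C,_,right)
state=C head=4 tape=_0000_[0]10__   (C,0)→(C,0,left)
state=C head=3 tape=_0000[_]010__   (C,_)→(A,0,right)
state=A head=4 tape=_00000[0]10__   (A,0)→(B,0,right)
state=B head=5 tape=_000000[1]0__   (B,1)→(C,1,right)
state=C head=6 tape=_0000001[0]__   (C,0)→(C,0,left)
state=C head=5 tape=_000000[1]0__   (C,1)→(C,0,left)
state=C head=4 tape=_00000[0]00__   (C,0)→(C,0,left)
state=C head=3 tape=_0000[0]000__   (C,0)→(C,0,left)
state=C head=2 tape=_000[0]0000__   (C,0)→(C,0,left)
state=C head=1 tape=_00[0]00000__   (C,0)→(C,0,left)
state=C head=0 tape=_0[0]000000__   (C,0)→(C,0,left)
state=C head=-1 tape=_[0]0000000__   (C,0)→(C,0,left)
state=C head=-2 tape=[_]00000000__   (C,_)→(A,0,right)
state=A head=-1 tape=0[0]0000000__   (A,0)→(B,0,right)
state=B head=0 tape=00[0]000000__   (B,0)→(C,_,right)
state=C head=1 tape=00_[0]00000__   (C,0)→(C,0,left)
state=C head=0 tape=00[_]000000__   (C,_)→(A,0,right)
state=A head=1 tape=000[0]00000__   (A,0)→(B,0,right)
state=B head=2 tape=0000[0]0000__   (B,0)→(C,_,right)
state=C head=3 tape=0000_[0]000__   (C,0)→(C,0,left)
state=C head=2 tape=0000[_]0000__   (C,_)→(A,0,right)
state=A head=3 tape=00000[0]000__   (A,0)→(B,0,right)
state=B head=4 tape=000000[0]00__   (B,0)→(C,_,right)
state=C head=5 tape=000000_[0]0__   (C,0)→(C,0,left)
state=C head=4 tape=000000[_]00__   (C,_)→(A,0,right)
state=A head=5 tape=0000000[0]0__   (A,0)→(B,0,right)
state=B head=6 tape=00000000[0]__   (B,0)→(C,_,right)
state=C head=7 tape=00000000_[_]_   (C,_)→(A,0,right)
state=A head=8 tape=00000000_0[_]
Cell 2 holds 0 when M halts.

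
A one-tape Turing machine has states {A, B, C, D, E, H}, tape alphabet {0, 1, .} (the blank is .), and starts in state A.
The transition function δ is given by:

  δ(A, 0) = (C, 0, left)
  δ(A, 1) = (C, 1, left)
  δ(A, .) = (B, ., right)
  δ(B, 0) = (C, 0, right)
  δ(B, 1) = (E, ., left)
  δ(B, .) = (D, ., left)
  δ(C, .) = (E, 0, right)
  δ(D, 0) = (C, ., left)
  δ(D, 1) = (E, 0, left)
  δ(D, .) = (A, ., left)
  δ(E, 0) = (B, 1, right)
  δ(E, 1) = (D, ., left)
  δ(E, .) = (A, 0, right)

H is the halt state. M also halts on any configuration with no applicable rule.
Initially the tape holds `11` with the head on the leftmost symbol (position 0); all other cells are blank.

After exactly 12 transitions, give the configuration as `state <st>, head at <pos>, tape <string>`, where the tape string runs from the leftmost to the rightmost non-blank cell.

state A, head at 0, tape 000

state=A head=0 tape=..[1]1.   (A,1)→(C,1,left)
state=C head=-1 tape=.[.]11.   (C,.)→(E,0,right)
state=E head=0 tape=.0[1]1.   (E,1)→(D,.,left)
state=D head=-1 tape=.[0].1.   (D,0)→(C,.,left)
state=C head=-2 tape=[.]..1.   (C,.)→(E,0,right)
state=E head=-1 tape=0[.].1.   (E,.)→(A,0,right)
state=A head=0 tape=00[.]1.   (A,.)→(B,.,right)
state=B head=1 tape=00.[1].   (B,1)→(E,.,left)
state=E head=0 tape=00[.]..   (E,.)→(A,0,right)
state=A head=1 tape=000[.].   (A,.)→(B,.,right)
state=B head=2 tape=000.[.]   (B,.)→(D,.,left)
state=D head=1 tape=000[.].   (D,.)→(A,.,left)
state=A head=0 tape=00[0]..
After 12 steps: state A, head at 0, tape 000.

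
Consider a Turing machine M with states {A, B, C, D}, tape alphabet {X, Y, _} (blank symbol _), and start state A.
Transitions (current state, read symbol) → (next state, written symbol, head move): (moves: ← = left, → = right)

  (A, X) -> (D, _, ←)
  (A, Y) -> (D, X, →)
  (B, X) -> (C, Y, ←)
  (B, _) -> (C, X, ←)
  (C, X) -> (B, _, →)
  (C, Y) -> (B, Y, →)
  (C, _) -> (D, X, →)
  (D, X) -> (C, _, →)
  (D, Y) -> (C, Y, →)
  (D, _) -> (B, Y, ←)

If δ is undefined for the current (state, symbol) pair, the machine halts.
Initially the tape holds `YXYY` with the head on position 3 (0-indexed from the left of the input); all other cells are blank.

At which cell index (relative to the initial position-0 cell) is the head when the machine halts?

3

state=A head=3 tape=YXY[Y]_   (A,Y)→(D,X,→)
state=D head=4 tape=YXYX[_]   (D,_)→(B,Y,←)
state=B head=3 tape=YXY[X]Y   (B,X)→(C,Y,←)
state=C head=2 tape=YX[Y]YY   (C,Y)→(B,Y,→)
state=B head=3 tape=YXY[Y]Y
At halt the head is at cell 3.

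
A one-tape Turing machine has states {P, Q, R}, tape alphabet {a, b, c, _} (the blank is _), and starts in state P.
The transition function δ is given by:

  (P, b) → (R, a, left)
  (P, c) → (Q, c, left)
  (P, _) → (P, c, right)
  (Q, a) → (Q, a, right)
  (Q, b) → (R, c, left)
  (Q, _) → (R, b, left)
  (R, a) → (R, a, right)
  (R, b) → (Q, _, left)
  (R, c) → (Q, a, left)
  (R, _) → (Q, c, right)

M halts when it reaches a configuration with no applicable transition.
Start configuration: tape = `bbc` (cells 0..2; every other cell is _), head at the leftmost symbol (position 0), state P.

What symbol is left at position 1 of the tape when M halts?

a

state=P head=0 tape=_[b]bc   (P,b)→(R,a,left)
state=R head=-1 tape=[_]abc   (R,_)→(Q,c,right)
state=Q head=0 tape=c[a]bc   (Q,a)→(Q,a,right)
state=Q head=1 tape=ca[b]c   (Q,b)→(R,c,left)
state=R head=0 tape=c[a]cc   (R,a)→(R,a,right)
state=R head=1 tape=ca[c]c   (R,c)→(Q,a,left)
state=Q head=0 tape=c[a]ac   (Q,a)→(Q,a,right)
state=Q head=1 tape=ca[a]c   (Q,a)→(Q,a,right)
state=Q head=2 tape=caa[c]
Cell 1 holds a when M halts.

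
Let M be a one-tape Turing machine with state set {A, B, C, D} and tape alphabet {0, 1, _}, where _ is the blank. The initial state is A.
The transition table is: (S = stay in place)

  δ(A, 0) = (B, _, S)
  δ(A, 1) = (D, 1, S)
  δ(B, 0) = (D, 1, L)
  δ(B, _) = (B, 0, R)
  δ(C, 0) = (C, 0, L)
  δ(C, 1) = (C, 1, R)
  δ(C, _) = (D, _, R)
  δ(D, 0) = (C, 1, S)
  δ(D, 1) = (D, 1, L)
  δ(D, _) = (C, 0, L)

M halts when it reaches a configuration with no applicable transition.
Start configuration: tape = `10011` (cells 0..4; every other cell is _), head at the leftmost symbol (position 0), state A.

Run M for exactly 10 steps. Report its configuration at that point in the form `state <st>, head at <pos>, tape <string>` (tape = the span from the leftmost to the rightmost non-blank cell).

state C, head at 0, tape 110011

A | __[1]0011   read 1 → write 1, move S, go to D
D | __[1]0011   read 1 → write 1, move L, go to D
D | _[_]10011   read _ → write 0, move L, go to C
C | [_]010011   read _ → write _, move R, go to D
D | _[0]10011   read 0 → write 1, move S, go to C
C | _[1]10011   read 1 → write 1, move R, go to C
C | _1[1]0011   read 1 → write 1, move R, go to C
C | _11[0]011   read 0 → write 0, move L, go to C
C | _1[1]0011   read 1 → write 1, move R, go to C
C | _11[0]011   read 0 → write 0, move L, go to C
C | _1[1]0011
After 10 steps: state C, head at 0, tape 110011.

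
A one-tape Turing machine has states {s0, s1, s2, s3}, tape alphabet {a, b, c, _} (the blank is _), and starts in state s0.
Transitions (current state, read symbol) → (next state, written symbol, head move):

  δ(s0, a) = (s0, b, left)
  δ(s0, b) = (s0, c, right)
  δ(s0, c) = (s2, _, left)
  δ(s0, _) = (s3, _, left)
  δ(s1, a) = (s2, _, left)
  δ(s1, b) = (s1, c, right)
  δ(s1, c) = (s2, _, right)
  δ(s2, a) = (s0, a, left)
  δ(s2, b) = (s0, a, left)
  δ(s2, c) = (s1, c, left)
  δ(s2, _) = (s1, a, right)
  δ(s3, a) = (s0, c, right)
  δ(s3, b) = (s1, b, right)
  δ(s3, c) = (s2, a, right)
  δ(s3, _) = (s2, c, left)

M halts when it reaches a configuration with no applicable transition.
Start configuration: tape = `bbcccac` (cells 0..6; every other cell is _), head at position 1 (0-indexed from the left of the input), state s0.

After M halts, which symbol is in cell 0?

c

state=s0 head=1 tape=b[b]cccac   (s0,b)→(s0,c,right)
state=s0 head=2 tape=bc[c]ccac   (s0,c)→(s2,_,left)
state=s2 head=1 tape=b[c]_ccac   (s2,c)→(s1,c,left)
state=s1 head=0 tape=[b]c_ccac   (s1,b)→(s1,c,right)
state=s1 head=1 tape=c[c]_ccac   (s1,c)→(s2,_,right)
state=s2 head=2 tape=c_[_]ccac   (s2,_)→(s1,a,right)
state=s1 head=3 tape=c_a[c]cac   (s1,c)→(s2,_,right)
state=s2 head=4 tape=c_a_[c]ac   (s2,c)→(s1,c,left)
state=s1 head=3 tape=c_a[_]cac
Cell 0 holds c when M halts.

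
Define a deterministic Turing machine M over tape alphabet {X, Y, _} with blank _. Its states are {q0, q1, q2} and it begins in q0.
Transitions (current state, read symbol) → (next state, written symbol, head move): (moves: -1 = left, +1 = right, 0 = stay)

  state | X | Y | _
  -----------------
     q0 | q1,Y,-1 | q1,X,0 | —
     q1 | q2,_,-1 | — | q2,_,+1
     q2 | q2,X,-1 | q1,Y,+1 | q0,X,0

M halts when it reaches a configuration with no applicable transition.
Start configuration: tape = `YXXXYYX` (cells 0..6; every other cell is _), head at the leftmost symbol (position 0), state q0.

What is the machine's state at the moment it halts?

q1

q0 | __[Y]XXXYYX   read Y → write X, move 0, go to q1
q1 | __[X]XXXYYX   read X → write _, move -1, go to q2
q2 | _[_]_XXXYYX   read _ → write X, move 0, go to q0
q0 | _[X]_XXXYYX   read X → write Y, move -1, go to q1
q1 | [_]Y_XXXYYX   read _ → write _, move +1, go to q2
q2 | _[Y]_XXXYYX   read Y → write Y, move +1, go to q1
q1 | _Y[_]XXXYYX   read _ → write _, move +1, go to q2
q2 | _Y_[X]XXYYX   read X → write X, move -1, go to q2
q2 | _Y[_]XXXYYX   read _ → write X, move 0, go to q0
q0 | _Y[X]XXXYYX   read X → write Y, move -1, go to q1
q1 | _[Y]YXXXYYX
No transition is defined for (q1, Y); M halts in state q1.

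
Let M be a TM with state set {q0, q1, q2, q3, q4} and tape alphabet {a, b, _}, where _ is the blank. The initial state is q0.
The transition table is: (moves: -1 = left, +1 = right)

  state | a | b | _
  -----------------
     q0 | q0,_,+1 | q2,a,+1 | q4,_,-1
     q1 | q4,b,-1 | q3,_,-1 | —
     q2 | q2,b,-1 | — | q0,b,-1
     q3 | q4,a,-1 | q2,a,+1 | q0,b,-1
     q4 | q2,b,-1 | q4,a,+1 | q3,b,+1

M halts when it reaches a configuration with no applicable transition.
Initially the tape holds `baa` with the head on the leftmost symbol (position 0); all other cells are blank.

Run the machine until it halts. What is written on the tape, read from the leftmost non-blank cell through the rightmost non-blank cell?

abbbba

state=q0 head=0 tape=___[b]aa   (q0,b)→(q2,a,+1)
state=q2 head=1 tape=___a[a]a   (q2,a)→(q2,b,-1)
state=q2 head=0 tape=___[a]ba   (q2,a)→(q2,b,-1)
state=q2 head=-1 tape=__[_]bba   (q2,_)→(q0,b,-1)
state=q0 head=-2 tape=_[_]bbba   (q0,_)→(q4,_,-1)
state=q4 head=-3 tape=[_]_bbba   (q4,_)→(q3,b,+1)
state=q3 head=-2 tape=b[_]bbba   (q3,_)→(q0,b,-1)
state=q0 head=-3 tape=[b]bbbba   (q0,b)→(q2,a,+1)
state=q2 head=-2 tape=a[b]bbba
The non-blank tape span at halt is abbbba.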